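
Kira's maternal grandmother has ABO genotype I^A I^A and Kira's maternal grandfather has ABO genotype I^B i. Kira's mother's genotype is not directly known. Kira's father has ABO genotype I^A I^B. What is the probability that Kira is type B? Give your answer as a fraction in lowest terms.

1/4

Kira's mother's ABO genotype from I^A I^A × I^B i: 1/2 I^A I^B, 1/2 I^A i.
Crossing each possibility with the father I^A I^B and summing P(type B): 1/2·1/4 + 1/2·1/4 = 1/4.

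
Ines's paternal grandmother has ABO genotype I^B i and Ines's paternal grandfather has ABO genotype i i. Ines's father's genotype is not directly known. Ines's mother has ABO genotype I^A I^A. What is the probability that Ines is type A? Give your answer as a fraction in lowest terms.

Ines's father's ABO genotype from I^B i × i i: 1/2 I^B i, 1/2 i i.
Crossing each possibility with the mother I^A I^A and summing P(type A): 1/2·1/2 + 1/2·1 = 3/4.

3/4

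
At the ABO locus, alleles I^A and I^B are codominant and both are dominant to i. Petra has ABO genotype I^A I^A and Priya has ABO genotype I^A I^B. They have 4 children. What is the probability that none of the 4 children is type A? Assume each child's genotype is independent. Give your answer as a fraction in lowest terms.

1/16

ABO cross I^A I^A × I^A I^B → 1/2 A, 1/2 AB.
So P(type A) = 1/2 per child.
P(not type A) = 1/2 for one child; (1/2)^4 = 1/16.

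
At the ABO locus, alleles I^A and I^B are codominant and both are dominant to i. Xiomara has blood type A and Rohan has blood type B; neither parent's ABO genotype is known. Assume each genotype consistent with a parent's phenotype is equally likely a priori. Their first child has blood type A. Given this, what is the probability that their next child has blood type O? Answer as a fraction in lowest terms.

Possible genotypes: Xiomara ∈ {I^A I^A, I^A i}; Rohan ∈ {I^B I^B, I^B i}.
Weight each parental genotype pair by prior × P(type-A child):
  I^A I^A × I^B i: posterior weight 2/3; P(next child type O) = 0.
  I^A i × I^B i: posterior weight 1/3; P(next child type O) = 1/4.
Weighted sum = 1/12.

1/12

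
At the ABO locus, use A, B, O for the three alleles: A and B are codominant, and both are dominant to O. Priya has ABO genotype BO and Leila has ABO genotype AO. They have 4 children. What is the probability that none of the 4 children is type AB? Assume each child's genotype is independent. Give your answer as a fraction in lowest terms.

ABO cross BO × AO → 1/4 O, 1/4 A, 1/4 B, 1/4 AB.
So P(type AB) = 1/4 per child.
P(not type AB) = 3/4 for one child; (3/4)^4 = 81/256.

81/256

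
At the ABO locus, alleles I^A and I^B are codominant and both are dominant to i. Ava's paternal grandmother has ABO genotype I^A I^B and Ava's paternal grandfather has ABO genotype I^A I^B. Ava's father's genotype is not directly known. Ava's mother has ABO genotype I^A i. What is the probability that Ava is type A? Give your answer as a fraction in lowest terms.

1/2

Ava's father's ABO genotype from I^A I^B × I^A I^B: 1/4 I^A I^A, 1/2 I^A I^B, 1/4 I^B I^B.
Crossing each possibility with the mother I^A i and summing P(type A): 1/4·1 + 1/2·1/2 + 1/4·0 = 1/2.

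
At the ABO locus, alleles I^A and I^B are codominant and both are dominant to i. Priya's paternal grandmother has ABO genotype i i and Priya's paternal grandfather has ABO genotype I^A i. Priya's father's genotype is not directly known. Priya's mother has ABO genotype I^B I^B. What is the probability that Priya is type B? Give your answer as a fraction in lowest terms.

3/4

Priya's father's ABO genotype from i i × I^A i: 1/2 I^A i, 1/2 i i.
Crossing each possibility with the mother I^B I^B and summing P(type B): 1/2·1/2 + 1/2·1 = 3/4.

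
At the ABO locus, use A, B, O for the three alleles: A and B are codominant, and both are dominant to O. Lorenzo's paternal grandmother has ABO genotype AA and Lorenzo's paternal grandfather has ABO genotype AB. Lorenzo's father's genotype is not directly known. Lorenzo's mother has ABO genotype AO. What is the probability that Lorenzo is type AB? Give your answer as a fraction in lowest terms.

1/8

Lorenzo's father's ABO genotype from AA × AB: 1/2 AA, 1/2 AB.
Crossing each possibility with the mother AO and summing P(type AB): 1/2·0 + 1/2·1/4 = 1/8.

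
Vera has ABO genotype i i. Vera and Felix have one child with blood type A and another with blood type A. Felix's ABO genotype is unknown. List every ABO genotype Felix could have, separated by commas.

For each candidate genotype of Felix, check whether crossing it with i i can produce every observed child phenotype.
  I^A I^A → possible child types {A} ✓
  I^A I^B → possible child types {A, B} ✓
  I^A i → possible child types {O, A} ✓
  I^B I^B → possible child types {B} ✗
  I^B i → possible child types {O, B} ✗
  i i → possible child types {O} ✗

I^A I^A, I^A I^B, I^A i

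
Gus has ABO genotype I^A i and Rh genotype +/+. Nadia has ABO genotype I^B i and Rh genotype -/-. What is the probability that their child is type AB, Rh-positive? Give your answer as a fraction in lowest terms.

1/4

ABO cross I^A i × I^B i → offspring phenotypes: 1/4 O, 1/4 A, 1/4 B, 1/4 AB.
Rh cross +/+ × -/- → 1 Rh+.
Independent loci: P(type AB, Rh-positive) = 1/4 × 1 = 1/4.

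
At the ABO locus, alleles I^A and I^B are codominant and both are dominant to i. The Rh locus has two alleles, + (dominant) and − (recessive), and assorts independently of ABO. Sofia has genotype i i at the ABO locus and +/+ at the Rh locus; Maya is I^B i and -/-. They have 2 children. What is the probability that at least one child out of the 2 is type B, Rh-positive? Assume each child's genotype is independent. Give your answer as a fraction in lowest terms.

ABO cross i i × I^B i → 1/2 O, 1/2 B.
Rh cross +/+ × -/- → 1 Rh+; so P(type B, Rh-positive) = 1/2 × 1 = 1/2 per child.
P(none) = (1/2)^2 = 1/4; P(at least one) = 1 − 1/4 = 3/4.

3/4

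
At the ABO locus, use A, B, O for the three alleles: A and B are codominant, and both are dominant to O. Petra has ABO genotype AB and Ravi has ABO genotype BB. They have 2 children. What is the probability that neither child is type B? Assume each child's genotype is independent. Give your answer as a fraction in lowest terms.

1/4

ABO cross AB × BB → 1/2 B, 1/2 AB.
So P(type B) = 1/2 per child.
P(not type B) = 1/2 for one child; (1/2)^2 = 1/4.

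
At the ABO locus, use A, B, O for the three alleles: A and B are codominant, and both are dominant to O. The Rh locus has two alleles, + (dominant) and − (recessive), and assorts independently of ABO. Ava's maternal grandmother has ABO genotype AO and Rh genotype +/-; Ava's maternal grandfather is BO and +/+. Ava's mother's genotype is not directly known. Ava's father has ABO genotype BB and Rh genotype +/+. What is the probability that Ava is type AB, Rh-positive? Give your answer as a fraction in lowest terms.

1/4

Ava's mother's ABO genotype from AO × BO: 1/4 AB, 1/4 AO, 1/4 BO, 1/4 OO.
Crossing each possibility with the father BB and summing P(type AB): 1/4·1/2 + 1/4·1/2 + 1/4·0 + 1/4·0 = 1/4.
Similarly for Rh via the mother's Rh distribution: P(Rh+) = 1.
Independent loci: 1/4 × 1 = 1/4.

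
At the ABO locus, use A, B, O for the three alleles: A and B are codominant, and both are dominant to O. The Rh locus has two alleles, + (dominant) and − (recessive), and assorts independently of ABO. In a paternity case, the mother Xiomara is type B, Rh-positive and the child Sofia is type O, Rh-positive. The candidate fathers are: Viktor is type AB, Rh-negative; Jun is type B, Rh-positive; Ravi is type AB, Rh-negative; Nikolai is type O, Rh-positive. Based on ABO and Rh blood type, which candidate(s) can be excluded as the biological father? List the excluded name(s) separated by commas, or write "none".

Viktor, Ravi

A candidate is excluded only if no genotype consistent with his phenotype could produce a type O, Rh-positive child with a type B, Rh-positive mother.
Viktor (type AB, Rh-): no genotype consistent with that phenotype can produce a type-O Rh+ child with a type-B mother.
Ravi (type AB, Rh-): no genotype consistent with that phenotype can produce a type-O Rh+ child with a type-B mother.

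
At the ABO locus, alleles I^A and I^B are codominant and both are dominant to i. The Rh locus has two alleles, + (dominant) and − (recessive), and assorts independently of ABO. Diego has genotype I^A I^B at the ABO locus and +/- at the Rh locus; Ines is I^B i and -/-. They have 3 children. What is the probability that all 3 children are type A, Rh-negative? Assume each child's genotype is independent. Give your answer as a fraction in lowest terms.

ABO cross I^A I^B × I^B i → 1/4 A, 1/2 B, 1/4 AB.
Rh cross +/- × -/- → 1/2 Rh+, 1/2 Rh-; so P(type A, Rh-negative) = 1/4 × 1/2 = 1/8 per child.
All 3 independent: (1/8)^3 = 1/512.

1/512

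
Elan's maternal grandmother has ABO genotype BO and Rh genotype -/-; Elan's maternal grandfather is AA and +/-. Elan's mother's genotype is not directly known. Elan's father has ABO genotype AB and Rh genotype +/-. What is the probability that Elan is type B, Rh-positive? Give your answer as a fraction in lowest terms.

Elan's mother's ABO genotype from BO × AA: 1/2 AB, 1/2 AO.
Crossing each possibility with the father AB and summing P(type B): 1/2·1/4 + 1/2·1/4 = 1/4.
Similarly for Rh via the mother's Rh distribution: P(Rh+) = 5/8.
Independent loci: 1/4 × 5/8 = 5/32.

5/32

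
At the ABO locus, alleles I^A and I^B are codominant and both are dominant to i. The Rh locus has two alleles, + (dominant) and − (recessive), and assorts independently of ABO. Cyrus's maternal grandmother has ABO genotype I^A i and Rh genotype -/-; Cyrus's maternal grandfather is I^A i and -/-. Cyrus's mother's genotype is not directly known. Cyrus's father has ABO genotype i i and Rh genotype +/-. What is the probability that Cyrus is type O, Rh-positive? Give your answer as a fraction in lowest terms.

1/4

Cyrus's mother's ABO genotype from I^A i × I^A i: 1/4 I^A I^A, 1/2 I^A i, 1/4 i i.
Crossing each possibility with the father i i and summing P(type O): 1/4·0 + 1/2·1/2 + 1/4·1 = 1/2.
Similarly for Rh via the mother's Rh distribution: P(Rh+) = 1/2.
Independent loci: 1/2 × 1/2 = 1/4.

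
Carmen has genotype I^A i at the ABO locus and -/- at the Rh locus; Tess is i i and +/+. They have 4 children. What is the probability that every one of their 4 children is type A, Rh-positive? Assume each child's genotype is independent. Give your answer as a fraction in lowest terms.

1/16

ABO cross I^A i × i i → 1/2 O, 1/2 A.
Rh cross -/- × +/+ → 1 Rh+; so P(type A, Rh-positive) = 1/2 × 1 = 1/2 per child.
All 4 independent: (1/2)^4 = 1/16.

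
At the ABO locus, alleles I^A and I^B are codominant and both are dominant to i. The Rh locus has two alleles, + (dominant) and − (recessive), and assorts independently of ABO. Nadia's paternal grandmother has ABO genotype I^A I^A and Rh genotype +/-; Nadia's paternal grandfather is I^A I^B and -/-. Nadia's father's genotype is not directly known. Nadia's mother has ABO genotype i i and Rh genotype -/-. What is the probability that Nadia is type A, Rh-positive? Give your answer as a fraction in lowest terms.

3/16

Nadia's father's ABO genotype from I^A I^A × I^A I^B: 1/2 I^A I^A, 1/2 I^A I^B.
Crossing each possibility with the mother i i and summing P(type A): 1/2·1 + 1/2·1/2 = 3/4.
Similarly for Rh via the father's Rh distribution: P(Rh+) = 1/4.
Independent loci: 3/4 × 1/4 = 3/16.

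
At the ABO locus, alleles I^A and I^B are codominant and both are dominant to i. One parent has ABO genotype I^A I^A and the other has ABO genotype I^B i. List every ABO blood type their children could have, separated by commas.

Gametes from I^A I^A × I^B i give offspring ABO genotypes I^A I^B, I^A i, i.e. phenotypes A, AB.

A, AB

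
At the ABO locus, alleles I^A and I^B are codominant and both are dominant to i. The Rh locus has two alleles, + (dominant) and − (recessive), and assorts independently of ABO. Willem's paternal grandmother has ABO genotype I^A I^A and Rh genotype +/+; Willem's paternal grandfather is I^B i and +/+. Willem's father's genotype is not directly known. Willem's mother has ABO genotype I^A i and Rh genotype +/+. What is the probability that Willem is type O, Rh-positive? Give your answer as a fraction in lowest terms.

1/8

Willem's father's ABO genotype from I^A I^A × I^B i: 1/2 I^A I^B, 1/2 I^A i.
Crossing each possibility with the mother I^A i and summing P(type O): 1/2·0 + 1/2·1/4 = 1/8.
Similarly for Rh via the father's Rh distribution: P(Rh+) = 1.
Independent loci: 1/8 × 1 = 1/8.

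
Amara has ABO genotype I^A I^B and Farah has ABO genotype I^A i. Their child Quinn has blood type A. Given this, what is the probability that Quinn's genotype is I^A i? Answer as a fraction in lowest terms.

Cross I^A I^B × I^A i → 1/4 I^A I^A, 1/4 I^A I^B, 1/4 I^A i, 1/4 I^B i.
Type-A genotypes among offspring: I^A I^A (1/4), I^A i (1/4); total 1/2.
P(I^A i | type A) = (1/4) / (1/2) = 1/2.

1/2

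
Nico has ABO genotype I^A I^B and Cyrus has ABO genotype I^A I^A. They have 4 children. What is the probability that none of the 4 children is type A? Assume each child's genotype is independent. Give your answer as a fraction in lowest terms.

ABO cross I^A I^B × I^A I^A → 1/2 A, 1/2 AB.
So P(type A) = 1/2 per child.
P(not type A) = 1/2 for one child; (1/2)^4 = 1/16.

1/16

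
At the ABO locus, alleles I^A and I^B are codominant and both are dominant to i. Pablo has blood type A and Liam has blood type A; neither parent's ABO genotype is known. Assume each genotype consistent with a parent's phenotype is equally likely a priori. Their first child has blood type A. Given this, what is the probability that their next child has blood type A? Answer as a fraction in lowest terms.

19/20

Possible genotypes: Pablo ∈ {I^A I^A, I^A i}; Liam ∈ {I^A I^A, I^A i}.
Weight each parental genotype pair by prior × P(type-A child):
  I^A I^A × I^A I^A: posterior weight 4/15; P(next child type A) = 1.
  I^A I^A × I^A i: posterior weight 4/15; P(next child type A) = 1.
  I^A i × I^A I^A: posterior weight 4/15; P(next child type A) = 1.
  I^A i × I^A i: posterior weight 1/5; P(next child type A) = 3/4.
Weighted sum = 19/20.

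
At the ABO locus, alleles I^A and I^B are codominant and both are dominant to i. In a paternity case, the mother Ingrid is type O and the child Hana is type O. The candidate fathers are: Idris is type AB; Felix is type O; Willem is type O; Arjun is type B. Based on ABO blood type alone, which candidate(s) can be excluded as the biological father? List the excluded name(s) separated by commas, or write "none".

A candidate is excluded only if no genotype consistent with his phenotype could produce a type O child with a type O mother.
Idris (type AB): no genotype consistent with that phenotype can produce a type-O child with a type-O mother.

Idris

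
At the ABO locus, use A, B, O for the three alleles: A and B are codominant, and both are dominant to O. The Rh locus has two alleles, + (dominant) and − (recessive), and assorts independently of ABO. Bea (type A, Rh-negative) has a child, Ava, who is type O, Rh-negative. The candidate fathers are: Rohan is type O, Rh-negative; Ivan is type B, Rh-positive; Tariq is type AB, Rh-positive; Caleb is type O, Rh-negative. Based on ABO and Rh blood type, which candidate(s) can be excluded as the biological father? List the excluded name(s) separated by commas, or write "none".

A candidate is excluded only if no genotype consistent with his phenotype could produce a type O, Rh-negative child with a type A, Rh-negative mother.
Tariq (type AB, Rh+): no genotype consistent with that phenotype can produce a type-O Rh- child with a type-A mother.

Tariq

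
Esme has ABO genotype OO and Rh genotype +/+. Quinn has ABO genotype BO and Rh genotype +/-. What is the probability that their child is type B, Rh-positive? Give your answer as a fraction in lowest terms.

1/2

ABO cross OO × BO → offspring phenotypes: 1/2 O, 1/2 B.
Rh cross +/+ × +/- → 1 Rh+.
Independent loci: P(type B, Rh-positive) = 1/2 × 1 = 1/2.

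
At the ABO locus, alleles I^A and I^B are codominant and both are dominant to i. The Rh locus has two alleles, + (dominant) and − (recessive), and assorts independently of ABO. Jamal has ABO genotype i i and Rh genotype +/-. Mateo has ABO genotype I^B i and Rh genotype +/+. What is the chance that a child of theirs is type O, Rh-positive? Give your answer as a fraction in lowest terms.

ABO cross i i × I^B i → offspring phenotypes: 1/2 O, 1/2 B.
Rh cross +/- × +/+ → 1 Rh+.
Independent loci: P(type O, Rh-positive) = 1/2 × 1 = 1/2.

1/2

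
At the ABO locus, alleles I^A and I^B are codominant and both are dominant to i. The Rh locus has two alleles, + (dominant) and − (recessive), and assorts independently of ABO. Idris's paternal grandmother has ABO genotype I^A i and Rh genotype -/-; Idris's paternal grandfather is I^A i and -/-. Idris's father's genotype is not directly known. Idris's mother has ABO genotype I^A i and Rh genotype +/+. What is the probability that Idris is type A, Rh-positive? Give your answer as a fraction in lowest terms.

Idris's father's ABO genotype from I^A i × I^A i: 1/4 I^A I^A, 1/2 I^A i, 1/4 i i.
Crossing each possibility with the mother I^A i and summing P(type A): 1/4·1 + 1/2·3/4 + 1/4·1/2 = 3/4.
Similarly for Rh via the father's Rh distribution: P(Rh+) = 1.
Independent loci: 3/4 × 1 = 3/4.

3/4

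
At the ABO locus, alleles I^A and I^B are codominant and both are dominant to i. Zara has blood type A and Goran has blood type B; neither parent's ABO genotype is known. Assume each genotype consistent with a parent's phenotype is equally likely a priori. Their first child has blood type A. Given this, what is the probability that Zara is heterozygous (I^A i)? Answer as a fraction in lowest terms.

1/3

Possible genotypes: Zara ∈ {I^A I^A, I^A i}; Goran ∈ {I^B I^B, I^B i}.
Weight each parental genotype pair by prior × P(type-A child):
  I^A I^A × I^B i: posterior weight 2/3.
  I^A i × I^B i: posterior weight 1/3.
Sum the posterior weight over pairs where Zara is I^A i: 1/3.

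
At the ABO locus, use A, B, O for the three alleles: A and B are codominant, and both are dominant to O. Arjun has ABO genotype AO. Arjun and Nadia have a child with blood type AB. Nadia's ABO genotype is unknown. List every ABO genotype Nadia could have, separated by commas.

AB, BB, BO

For each candidate genotype of Nadia, check whether crossing it with AO can produce every observed child phenotype.
  AA → possible child types {A} ✗
  AB → possible child types {A, B, AB} ✓
  AO → possible child types {O, A} ✗
  BB → possible child types {B, AB} ✓
  BO → possible child types {O, A, B, AB} ✓
  OO → possible child types {O, A} ✗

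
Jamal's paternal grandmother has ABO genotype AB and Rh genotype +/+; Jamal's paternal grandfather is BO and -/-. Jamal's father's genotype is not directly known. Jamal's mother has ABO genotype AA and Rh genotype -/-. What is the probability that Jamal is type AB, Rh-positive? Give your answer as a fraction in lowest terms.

1/4

Jamal's father's ABO genotype from AB × BO: 1/4 AB, 1/4 AO, 1/4 BB, 1/4 BO.
Crossing each possibility with the mother AA and summing P(type AB): 1/4·1/2 + 1/4·0 + 1/4·1 + 1/4·1/2 = 1/2.
Similarly for Rh via the father's Rh distribution: P(Rh+) = 1/2.
Independent loci: 1/2 × 1/2 = 1/4.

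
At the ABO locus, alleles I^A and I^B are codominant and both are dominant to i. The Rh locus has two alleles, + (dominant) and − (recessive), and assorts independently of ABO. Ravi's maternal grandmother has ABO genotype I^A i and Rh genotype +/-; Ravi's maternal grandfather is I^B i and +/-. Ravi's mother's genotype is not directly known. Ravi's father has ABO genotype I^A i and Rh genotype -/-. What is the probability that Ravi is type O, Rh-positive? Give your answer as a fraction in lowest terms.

1/8

Ravi's mother's ABO genotype from I^A i × I^B i: 1/4 I^A I^B, 1/4 I^A i, 1/4 I^B i, 1/4 i i.
Crossing each possibility with the father I^A i and summing P(type O): 1/4·0 + 1/4·1/4 + 1/4·1/4 + 1/4·1/2 = 1/4.
Similarly for Rh via the mother's Rh distribution: P(Rh+) = 1/2.
Independent loci: 1/4 × 1/2 = 1/8.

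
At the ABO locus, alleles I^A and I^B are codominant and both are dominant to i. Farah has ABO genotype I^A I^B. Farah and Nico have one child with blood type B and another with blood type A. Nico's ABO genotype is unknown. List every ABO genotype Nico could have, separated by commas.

I^A I^B, I^A i, I^B i, i i

For each candidate genotype of Nico, check whether crossing it with I^A I^B can produce every observed child phenotype.
  I^A I^A → possible child types {A, AB} ✗
  I^A I^B → possible child types {A, B, AB} ✓
  I^A i → possible child types {A, B, AB} ✓
  I^B I^B → possible child types {B, AB} ✗
  I^B i → possible child types {A, B, AB} ✓
  i i → possible child types {A, B} ✓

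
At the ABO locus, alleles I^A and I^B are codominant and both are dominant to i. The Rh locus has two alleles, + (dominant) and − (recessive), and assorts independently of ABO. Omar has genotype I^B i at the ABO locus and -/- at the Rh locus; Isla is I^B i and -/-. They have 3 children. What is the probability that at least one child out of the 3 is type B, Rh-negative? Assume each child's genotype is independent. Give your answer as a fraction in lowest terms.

ABO cross I^B i × I^B i → 1/4 O, 3/4 B.
Rh cross -/- × -/- → 1 Rh-; so P(type B, Rh-negative) = 3/4 × 1 = 3/4 per child.
P(none) = (1/4)^3 = 1/64; P(at least one) = 1 − 1/64 = 63/64.

63/64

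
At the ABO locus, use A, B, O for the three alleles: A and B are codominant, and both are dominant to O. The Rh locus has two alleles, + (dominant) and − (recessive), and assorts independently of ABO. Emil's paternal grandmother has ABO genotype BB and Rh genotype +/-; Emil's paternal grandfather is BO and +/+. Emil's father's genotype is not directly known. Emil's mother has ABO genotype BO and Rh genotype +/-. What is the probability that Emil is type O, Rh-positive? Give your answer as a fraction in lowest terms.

Emil's father's ABO genotype from BB × BO: 1/2 BB, 1/2 BO.
Crossing each possibility with the mother BO and summing P(type O): 1/2·0 + 1/2·1/4 = 1/8.
Similarly for Rh via the father's Rh distribution: P(Rh+) = 7/8.
Independent loci: 1/8 × 7/8 = 7/64.

7/64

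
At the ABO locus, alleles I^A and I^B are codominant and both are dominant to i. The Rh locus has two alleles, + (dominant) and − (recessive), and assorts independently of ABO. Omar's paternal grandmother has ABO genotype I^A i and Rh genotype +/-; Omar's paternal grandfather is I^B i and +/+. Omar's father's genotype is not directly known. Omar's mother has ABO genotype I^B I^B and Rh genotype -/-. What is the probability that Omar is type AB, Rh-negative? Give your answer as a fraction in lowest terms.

1/16

Omar's father's ABO genotype from I^A i × I^B i: 1/4 I^A I^B, 1/4 I^A i, 1/4 I^B i, 1/4 i i.
Crossing each possibility with the mother I^B I^B and summing P(type AB): 1/4·1/2 + 1/4·1/2 + 1/4·0 + 1/4·0 = 1/4.
Similarly for Rh via the father's Rh distribution: P(Rh-) = 1/4.
Independent loci: 1/4 × 1/4 = 1/16.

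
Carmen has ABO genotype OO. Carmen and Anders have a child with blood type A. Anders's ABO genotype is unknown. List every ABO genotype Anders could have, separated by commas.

AA, AB, AO

For each candidate genotype of Anders, check whether crossing it with OO can produce every observed child phenotype.
  AA → possible child types {A} ✓
  AB → possible child types {A, B} ✓
  AO → possible child types {O, A} ✓
  BB → possible child types {B} ✗
  BO → possible child types {O, B} ✗
  OO → possible child types {O} ✗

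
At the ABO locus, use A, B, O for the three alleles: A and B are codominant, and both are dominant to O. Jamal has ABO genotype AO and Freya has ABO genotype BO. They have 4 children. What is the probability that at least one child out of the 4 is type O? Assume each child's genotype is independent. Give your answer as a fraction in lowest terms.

175/256

ABO cross AO × BO → 1/4 O, 1/4 A, 1/4 B, 1/4 AB.
So P(type O) = 1/4 per child.
P(none) = (3/4)^4 = 81/256; P(at least one) = 1 − 81/256 = 175/256.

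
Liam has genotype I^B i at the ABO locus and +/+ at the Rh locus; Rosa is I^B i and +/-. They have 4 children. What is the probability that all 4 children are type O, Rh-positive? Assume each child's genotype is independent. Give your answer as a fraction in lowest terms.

1/256

ABO cross I^B i × I^B i → 1/4 O, 3/4 B.
Rh cross +/+ × +/- → 1 Rh+; so P(type O, Rh-positive) = 1/4 × 1 = 1/4 per child.
All 4 independent: (1/4)^4 = 1/256.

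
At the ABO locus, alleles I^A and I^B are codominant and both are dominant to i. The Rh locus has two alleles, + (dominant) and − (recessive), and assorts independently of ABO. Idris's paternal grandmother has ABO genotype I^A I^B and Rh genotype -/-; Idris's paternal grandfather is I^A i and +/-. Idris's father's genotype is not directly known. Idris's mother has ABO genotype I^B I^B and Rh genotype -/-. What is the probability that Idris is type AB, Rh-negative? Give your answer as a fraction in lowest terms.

Idris's father's ABO genotype from I^A I^B × I^A i: 1/4 I^A I^A, 1/4 I^A I^B, 1/4 I^A i, 1/4 I^B i.
Crossing each possibility with the mother I^B I^B and summing P(type AB): 1/4·1 + 1/4·1/2 + 1/4·1/2 + 1/4·0 = 1/2.
Similarly for Rh via the father's Rh distribution: P(Rh-) = 3/4.
Independent loci: 1/2 × 3/4 = 3/8.

3/8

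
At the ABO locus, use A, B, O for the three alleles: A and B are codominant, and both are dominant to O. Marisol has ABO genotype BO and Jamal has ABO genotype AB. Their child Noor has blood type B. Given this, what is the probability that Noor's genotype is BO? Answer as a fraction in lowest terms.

Cross BO × AB → 1/4 AB, 1/4 AO, 1/4 BB, 1/4 BO.
Type-B genotypes among offspring: BB (1/4), BO (1/4); total 1/2.
P(BO | type B) = (1/4) / (1/2) = 1/2.

1/2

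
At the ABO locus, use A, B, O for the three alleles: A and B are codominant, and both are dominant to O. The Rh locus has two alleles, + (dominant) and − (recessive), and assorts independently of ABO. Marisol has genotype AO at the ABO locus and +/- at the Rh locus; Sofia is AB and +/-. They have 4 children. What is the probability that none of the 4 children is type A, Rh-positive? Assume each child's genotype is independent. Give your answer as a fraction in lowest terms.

625/4096

ABO cross AO × AB → 1/2 A, 1/4 B, 1/4 AB.
Rh cross +/- × +/- → 3/4 Rh+, 1/4 Rh-; so P(type A, Rh-positive) = 1/2 × 3/4 = 3/8 per child.
P(not type A, Rh-positive) = 5/8 for one child; (5/8)^4 = 625/4096.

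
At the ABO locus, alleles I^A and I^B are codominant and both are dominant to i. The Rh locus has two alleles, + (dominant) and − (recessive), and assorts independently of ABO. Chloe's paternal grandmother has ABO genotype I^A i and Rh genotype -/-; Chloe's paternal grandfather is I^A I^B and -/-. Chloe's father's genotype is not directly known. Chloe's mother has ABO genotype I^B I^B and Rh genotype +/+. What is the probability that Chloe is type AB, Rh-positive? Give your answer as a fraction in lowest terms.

Chloe's father's ABO genotype from I^A i × I^A I^B: 1/4 I^A I^A, 1/4 I^A I^B, 1/4 I^A i, 1/4 I^B i.
Crossing each possibility with the mother I^B I^B and summing P(type AB): 1/4·1 + 1/4·1/2 + 1/4·1/2 + 1/4·0 = 1/2.
Similarly for Rh via the father's Rh distribution: P(Rh+) = 1.
Independent loci: 1/2 × 1 = 1/2.

1/2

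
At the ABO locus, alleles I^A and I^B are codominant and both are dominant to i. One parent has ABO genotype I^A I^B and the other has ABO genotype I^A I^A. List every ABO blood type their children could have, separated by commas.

A, AB

Gametes from I^A I^B × I^A I^A give offspring ABO genotypes I^A I^A, I^A I^B, i.e. phenotypes A, AB.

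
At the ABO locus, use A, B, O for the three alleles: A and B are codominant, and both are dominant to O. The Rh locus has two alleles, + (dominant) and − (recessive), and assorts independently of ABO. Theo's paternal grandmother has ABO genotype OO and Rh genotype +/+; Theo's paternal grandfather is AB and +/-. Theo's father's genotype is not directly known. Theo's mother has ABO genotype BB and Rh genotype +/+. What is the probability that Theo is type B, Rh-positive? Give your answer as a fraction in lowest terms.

3/4

Theo's father's ABO genotype from OO × AB: 1/2 AO, 1/2 BO.
Crossing each possibility with the mother BB and summing P(type B): 1/2·1/2 + 1/2·1 = 3/4.
Similarly for Rh via the father's Rh distribution: P(Rh+) = 1.
Independent loci: 3/4 × 1 = 3/4.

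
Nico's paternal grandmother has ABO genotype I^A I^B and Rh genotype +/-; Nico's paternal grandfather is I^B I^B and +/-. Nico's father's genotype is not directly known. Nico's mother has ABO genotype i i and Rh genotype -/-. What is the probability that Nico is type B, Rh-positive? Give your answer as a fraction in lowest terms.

3/8

Nico's father's ABO genotype from I^A I^B × I^B I^B: 1/2 I^A I^B, 1/2 I^B I^B.
Crossing each possibility with the mother i i and summing P(type B): 1/2·1/2 + 1/2·1 = 3/4.
Similarly for Rh via the father's Rh distribution: P(Rh+) = 1/2.
Independent loci: 3/4 × 1/2 = 3/8.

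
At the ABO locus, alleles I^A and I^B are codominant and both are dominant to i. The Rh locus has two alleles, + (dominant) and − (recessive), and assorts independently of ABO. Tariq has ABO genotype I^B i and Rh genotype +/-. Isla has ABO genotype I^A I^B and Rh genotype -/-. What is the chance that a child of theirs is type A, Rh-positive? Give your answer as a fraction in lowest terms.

ABO cross I^B i × I^A I^B → offspring phenotypes: 1/4 A, 1/2 B, 1/4 AB.
Rh cross +/- × -/- → 1/2 Rh+, 1/2 Rh-.
Independent loci: P(type A, Rh-positive) = 1/4 × 1/2 = 1/8.

1/8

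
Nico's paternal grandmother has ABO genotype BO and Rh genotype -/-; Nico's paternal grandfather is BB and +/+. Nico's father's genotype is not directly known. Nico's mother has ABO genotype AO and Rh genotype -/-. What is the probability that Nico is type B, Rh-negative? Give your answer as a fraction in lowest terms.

3/16

Nico's father's ABO genotype from BO × BB: 1/2 BB, 1/2 BO.
Crossing each possibility with the mother AO and summing P(type B): 1/2·1/2 + 1/2·1/4 = 3/8.
Similarly for Rh via the father's Rh distribution: P(Rh-) = 1/2.
Independent loci: 3/8 × 1/2 = 3/16.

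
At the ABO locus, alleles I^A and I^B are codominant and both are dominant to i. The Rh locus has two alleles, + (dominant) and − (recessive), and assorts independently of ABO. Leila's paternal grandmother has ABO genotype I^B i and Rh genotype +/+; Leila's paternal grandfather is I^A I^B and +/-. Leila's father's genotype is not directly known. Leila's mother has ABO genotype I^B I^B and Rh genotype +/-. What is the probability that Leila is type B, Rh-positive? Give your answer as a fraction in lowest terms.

Leila's father's ABO genotype from I^B i × I^A I^B: 1/4 I^A I^B, 1/4 I^A i, 1/4 I^B I^B, 1/4 I^B i.
Crossing each possibility with the mother I^B I^B and summing P(type B): 1/4·1/2 + 1/4·1/2 + 1/4·1 + 1/4·1 = 3/4.
Similarly for Rh via the father's Rh distribution: P(Rh+) = 7/8.
Independent loci: 3/4 × 7/8 = 21/32.

21/32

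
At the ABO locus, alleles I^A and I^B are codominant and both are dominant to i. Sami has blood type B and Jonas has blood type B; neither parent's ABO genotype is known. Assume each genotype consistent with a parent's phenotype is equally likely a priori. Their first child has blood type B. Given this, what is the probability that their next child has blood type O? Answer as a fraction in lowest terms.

1/20

Possible genotypes: Sami ∈ {I^B I^B, I^B i}; Jonas ∈ {I^B I^B, I^B i}.
Weight each parental genotype pair by prior × P(type-B child):
  I^B I^B × I^B I^B: posterior weight 4/15; P(next child type O) = 0.
  I^B I^B × I^B i: posterior weight 4/15; P(next child type O) = 0.
  I^B i × I^B I^B: posterior weight 4/15; P(next child type O) = 0.
  I^B i × I^B i: posterior weight 1/5; P(next child type O) = 1/4.
Weighted sum = 1/20.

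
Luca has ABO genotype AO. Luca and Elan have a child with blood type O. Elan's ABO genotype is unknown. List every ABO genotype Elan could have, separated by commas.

For each candidate genotype of Elan, check whether crossing it with AO can produce every observed child phenotype.
  AA → possible child types {A} ✗
  AB → possible child types {A, B, AB} ✗
  AO → possible child types {O, A} ✓
  BB → possible child types {B, AB} ✗
  BO → possible child types {O, A, B, AB} ✓
  OO → possible child types {O, A} ✓

AO, BO, OO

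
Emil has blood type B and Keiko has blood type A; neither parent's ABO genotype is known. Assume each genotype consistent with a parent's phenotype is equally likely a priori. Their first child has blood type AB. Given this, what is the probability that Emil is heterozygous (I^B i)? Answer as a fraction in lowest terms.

Possible genotypes: Emil ∈ {I^B I^B, I^B i}; Keiko ∈ {I^A I^A, I^A i}.
Weight each parental genotype pair by prior × P(type-AB child):
  I^B I^B × I^A I^A: posterior weight 4/9.
  I^B I^B × I^A i: posterior weight 2/9.
  I^B i × I^A I^A: posterior weight 2/9.
  I^B i × I^A i: posterior weight 1/9.
Sum the posterior weight over pairs where Emil is I^B i: 1/3.

1/3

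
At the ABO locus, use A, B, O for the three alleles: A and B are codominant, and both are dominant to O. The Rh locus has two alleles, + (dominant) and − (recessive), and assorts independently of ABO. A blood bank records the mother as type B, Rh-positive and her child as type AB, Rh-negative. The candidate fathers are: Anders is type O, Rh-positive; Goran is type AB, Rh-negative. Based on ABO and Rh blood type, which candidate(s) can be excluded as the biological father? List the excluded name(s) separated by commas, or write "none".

Anders

A candidate is excluded only if no genotype consistent with his phenotype could produce a type AB, Rh-negative child with a type B, Rh-positive mother.
Anders (type O, Rh+): no genotype consistent with that phenotype can produce a type-AB Rh- child with a type-B mother.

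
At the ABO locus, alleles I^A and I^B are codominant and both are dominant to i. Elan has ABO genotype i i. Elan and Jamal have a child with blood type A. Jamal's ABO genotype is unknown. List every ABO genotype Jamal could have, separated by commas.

For each candidate genotype of Jamal, check whether crossing it with i i can produce every observed child phenotype.
  I^A I^A → possible child types {A} ✓
  I^A I^B → possible child types {A, B} ✓
  I^A i → possible child types {O, A} ✓
  I^B I^B → possible child types {B} ✗
  I^B i → possible child types {O, B} ✗
  i i → possible child types {O} ✗

I^A I^A, I^A I^B, I^A i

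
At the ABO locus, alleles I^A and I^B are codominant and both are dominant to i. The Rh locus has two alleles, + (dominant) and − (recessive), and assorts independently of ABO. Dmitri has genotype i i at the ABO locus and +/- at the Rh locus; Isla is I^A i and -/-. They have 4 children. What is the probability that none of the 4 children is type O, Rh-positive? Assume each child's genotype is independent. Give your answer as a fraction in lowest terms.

ABO cross i i × I^A i → 1/2 O, 1/2 A.
Rh cross +/- × -/- → 1/2 Rh+, 1/2 Rh-; so P(type O, Rh-positive) = 1/2 × 1/2 = 1/4 per child.
P(not type O, Rh-positive) = 3/4 for one child; (3/4)^4 = 81/256.

81/256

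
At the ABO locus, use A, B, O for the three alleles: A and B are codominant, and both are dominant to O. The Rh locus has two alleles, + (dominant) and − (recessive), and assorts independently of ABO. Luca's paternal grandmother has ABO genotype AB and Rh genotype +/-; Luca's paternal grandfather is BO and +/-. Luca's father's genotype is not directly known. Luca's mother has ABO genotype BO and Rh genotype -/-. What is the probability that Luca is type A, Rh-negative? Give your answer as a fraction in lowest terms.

1/16

Luca's father's ABO genotype from AB × BO: 1/4 AB, 1/4 AO, 1/4 BB, 1/4 BO.
Crossing each possibility with the mother BO and summing P(type A): 1/4·1/4 + 1/4·1/4 + 1/4·0 + 1/4·0 = 1/8.
Similarly for Rh via the father's Rh distribution: P(Rh-) = 1/2.
Independent loci: 1/8 × 1/2 = 1/16.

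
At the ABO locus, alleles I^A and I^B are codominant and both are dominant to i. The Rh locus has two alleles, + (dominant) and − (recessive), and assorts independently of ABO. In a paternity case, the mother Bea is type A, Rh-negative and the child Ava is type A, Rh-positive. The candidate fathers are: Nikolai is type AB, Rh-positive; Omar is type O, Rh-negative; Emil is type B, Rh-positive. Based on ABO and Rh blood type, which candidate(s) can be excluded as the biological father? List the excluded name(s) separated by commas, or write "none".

Omar

A candidate is excluded only if no genotype consistent with his phenotype could produce a type A, Rh-positive child with a type A, Rh-negative mother.
Omar (type O, Rh-): no genotype consistent with that phenotype can produce a type-A Rh+ child with a type-A mother.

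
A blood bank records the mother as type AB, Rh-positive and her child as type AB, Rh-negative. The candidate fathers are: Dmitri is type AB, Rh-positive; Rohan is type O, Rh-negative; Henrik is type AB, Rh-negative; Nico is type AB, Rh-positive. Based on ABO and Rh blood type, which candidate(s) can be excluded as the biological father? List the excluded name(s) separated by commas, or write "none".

A candidate is excluded only if no genotype consistent with his phenotype could produce a type AB, Rh-negative child with a type AB, Rh-positive mother.
Rohan (type O, Rh-): no genotype consistent with that phenotype can produce a type-AB Rh- child with a type-AB mother.

Rohan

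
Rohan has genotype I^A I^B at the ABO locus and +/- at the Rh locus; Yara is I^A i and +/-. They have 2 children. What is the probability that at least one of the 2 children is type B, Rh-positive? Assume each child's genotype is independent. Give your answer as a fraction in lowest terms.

ABO cross I^A I^B × I^A i → 1/2 A, 1/4 B, 1/4 AB.
Rh cross +/- × +/- → 3/4 Rh+, 1/4 Rh-; so P(type B, Rh-positive) = 1/4 × 3/4 = 3/16 per child.
P(none) = (13/16)^2 = 169/256; P(at least one) = 1 − 169/256 = 87/256.

87/256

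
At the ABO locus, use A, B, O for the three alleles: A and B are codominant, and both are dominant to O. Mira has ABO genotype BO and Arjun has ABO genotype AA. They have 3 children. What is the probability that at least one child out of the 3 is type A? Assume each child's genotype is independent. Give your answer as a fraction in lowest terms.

7/8

ABO cross BO × AA → 1/2 A, 1/2 AB.
So P(type A) = 1/2 per child.
P(none) = (1/2)^3 = 1/8; P(at least one) = 1 − 1/8 = 7/8.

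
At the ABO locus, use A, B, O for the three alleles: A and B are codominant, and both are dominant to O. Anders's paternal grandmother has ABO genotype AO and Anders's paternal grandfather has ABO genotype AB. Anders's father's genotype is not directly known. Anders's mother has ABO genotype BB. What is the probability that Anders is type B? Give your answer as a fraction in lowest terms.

1/2

Anders's father's ABO genotype from AO × AB: 1/4 AA, 1/4 AB, 1/4 AO, 1/4 BO.
Crossing each possibility with the mother BB and summing P(type B): 1/4·0 + 1/4·1/2 + 1/4·1/2 + 1/4·1 = 1/2.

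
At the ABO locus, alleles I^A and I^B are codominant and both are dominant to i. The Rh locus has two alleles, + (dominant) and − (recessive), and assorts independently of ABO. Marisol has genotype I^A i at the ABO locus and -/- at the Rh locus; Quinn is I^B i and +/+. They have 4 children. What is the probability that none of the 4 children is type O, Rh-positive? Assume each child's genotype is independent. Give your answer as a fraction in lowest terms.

81/256

ABO cross I^A i × I^B i → 1/4 O, 1/4 A, 1/4 B, 1/4 AB.
Rh cross -/- × +/+ → 1 Rh+; so P(type O, Rh-positive) = 1/4 × 1 = 1/4 per child.
P(not type O, Rh-positive) = 3/4 for one child; (3/4)^4 = 81/256.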